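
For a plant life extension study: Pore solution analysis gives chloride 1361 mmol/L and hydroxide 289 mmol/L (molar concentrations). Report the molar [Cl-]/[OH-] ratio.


Threshold parameter = [Cl-] / [OH-] (molar basis; both in mmol/L, so units cancel)
Ratio = 1361 / 289 = 4.71

4.71


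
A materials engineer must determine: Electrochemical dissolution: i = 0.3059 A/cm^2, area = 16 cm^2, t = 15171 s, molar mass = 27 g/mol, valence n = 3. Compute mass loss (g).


Apply Faraday's law: m = i*A*t*M / (n*F)
Total charge passed Q = i*A*t = 0.3059*16*15171 = 74252.9424 C
m = Q*M/(n*F) = 74252.9424*27/(3*96485) = 6.92622 g

6.92622 g


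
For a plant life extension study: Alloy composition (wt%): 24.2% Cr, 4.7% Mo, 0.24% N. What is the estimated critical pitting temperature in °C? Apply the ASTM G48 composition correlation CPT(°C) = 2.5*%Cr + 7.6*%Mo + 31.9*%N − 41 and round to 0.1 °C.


Apply the ASTM G48 empirical CPT estimate: CPT(°C) = 2.5*%Cr + 7.6*%Mo + 31.9*%N − 41
2.5*24.2 = 60.5; 7.6*4.7 = 35.72; 31.9*0.24 = 7.656
CPT = 60.5 + 35.72 + 7.656 − 41 = 62.876 °C
Rounded to 0.1 °C: CPT ≈ 62.9 °C

62.9 °C


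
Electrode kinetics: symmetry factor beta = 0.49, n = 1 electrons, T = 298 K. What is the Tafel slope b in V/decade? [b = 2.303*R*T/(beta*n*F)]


Apply the Tafel slope relation: b = 2.303*R*T/(beta*n*F)
Numerator: 2.303 * 8.314 * 298 = 5705.85
Denominator: 0.49 * 1 * 96485 = 47277.65
b = 5705.85 / 47277.65 = 0.121 V/decade

0.121 V/decade


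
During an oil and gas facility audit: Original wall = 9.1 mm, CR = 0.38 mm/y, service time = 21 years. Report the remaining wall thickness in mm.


Remaining wall = original − CR × time
t = 9.1 − 0.38*21 = 9.1 − 7.98 = 1.12 mm

1.12 mm


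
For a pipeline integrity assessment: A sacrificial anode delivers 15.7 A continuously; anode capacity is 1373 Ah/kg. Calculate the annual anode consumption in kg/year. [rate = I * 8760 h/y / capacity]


Annual consumption = current * hours per year / capacity
Rate = 15.7 * 8760 / 1373 = 100.2 kg/year

100.2 kg/year


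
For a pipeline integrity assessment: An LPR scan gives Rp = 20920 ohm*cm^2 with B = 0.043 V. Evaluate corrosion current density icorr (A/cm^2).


Apply the Stern-Geary relation: icorr = B / Rp
icorr = 0.043 / 20920 = 2.055×10^-6 A/cm^2

2.055×10^-6 A/cm^2


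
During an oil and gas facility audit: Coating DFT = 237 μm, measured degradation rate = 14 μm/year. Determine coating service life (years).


Service life = thickness / degradation rate
Life = 237 / 14 = 16.9 years

16.9 years


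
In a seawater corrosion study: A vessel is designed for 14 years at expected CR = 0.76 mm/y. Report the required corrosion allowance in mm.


Corrosion allowance = CR × design life
CA = 0.76 * 14 = 10.64 mm

10.64 mm


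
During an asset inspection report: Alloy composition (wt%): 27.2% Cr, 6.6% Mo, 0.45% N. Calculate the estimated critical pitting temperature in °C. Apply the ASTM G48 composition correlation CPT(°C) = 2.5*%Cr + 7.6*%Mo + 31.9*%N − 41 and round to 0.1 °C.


Apply the ASTM G48 empirical CPT estimate: CPT(°C) = 2.5*%Cr + 7.6*%Mo + 31.9*%N − 41
2.5*27.2 = 68; 7.6*6.6 = 50.16; 31.9*0.45 = 14.355
CPT = 68 + 50.16 + 14.355 − 41 = 91.515 °C
Rounded to 0.1 °C: CPT ≈ 91.5 °C

91.5 °C


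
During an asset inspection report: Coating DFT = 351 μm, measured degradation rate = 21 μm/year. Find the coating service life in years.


Service life = thickness / degradation rate
Life = 351 / 21 = 16.7 years

16.7 years


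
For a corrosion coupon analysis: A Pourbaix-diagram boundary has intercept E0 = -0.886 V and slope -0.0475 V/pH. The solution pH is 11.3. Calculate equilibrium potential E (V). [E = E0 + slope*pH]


Apply the Pourbaix line equation: E = E0 + slope*pH
E = -0.886 + (-0.0475)*11.3 = -0.886 + (-0.53675) = -1.42275 V
Rounded to 3 decimal places: E = -1.423 V

-1.423 V


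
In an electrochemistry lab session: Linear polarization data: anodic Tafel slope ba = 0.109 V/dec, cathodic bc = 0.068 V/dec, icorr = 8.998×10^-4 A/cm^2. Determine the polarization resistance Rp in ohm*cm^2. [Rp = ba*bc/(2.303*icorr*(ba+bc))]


Apply the Stern-Geary equation: Rp = ba*bc / (2.303*icorr*(ba+bc))
ba*bc = 0.109*0.068 = 0.007412
ba+bc = 0.177; 2.303*icorr*(ba+bc) = 2.303*8.998×10^-4*0.177 = 3.6678637×10^-4
Rp = 0.007412 / 3.6678637×10^-4 = 20.21 ohm*cm^2

20.21 ohm*cm^2


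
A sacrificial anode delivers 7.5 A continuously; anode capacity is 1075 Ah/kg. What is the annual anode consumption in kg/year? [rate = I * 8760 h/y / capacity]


Annual consumption = current * hours per year / capacity
Rate = 7.5 * 8760 / 1075 = 61.1 kg/year

61.1 kg/year


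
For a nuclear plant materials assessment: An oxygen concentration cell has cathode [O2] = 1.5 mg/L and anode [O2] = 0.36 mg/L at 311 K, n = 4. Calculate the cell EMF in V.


Apply the Nernst concentration-cell relation: E = (RT/nF)*ln(C_cathode/C_anode)
RT/nF = 8.314*311/(4*96485) = 0.00669963 V
ln(1.5/0.36) = 1.42712
E = 0.00669963 * 1.42712 = 0.00956 V

0.00956 V


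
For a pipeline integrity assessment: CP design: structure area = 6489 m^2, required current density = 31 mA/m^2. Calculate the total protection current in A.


I = area * current density, then convert mA → A (÷1000)
I = 6489 * 31 / 1000 = 201.16 A

201.16 A


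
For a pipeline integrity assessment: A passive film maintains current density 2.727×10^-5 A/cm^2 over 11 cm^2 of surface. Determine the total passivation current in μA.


I = i_pass * A, then convert A → μA (×10^6)
I = 2.727×10^-5 * 11 * 10^6 = 299.97 μA

299.97 μA


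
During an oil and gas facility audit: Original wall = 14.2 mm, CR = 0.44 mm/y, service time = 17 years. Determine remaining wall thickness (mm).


Remaining wall = original − CR × time
t = 14.2 − 0.44*17 = 14.2 − 7.48 = 6.72 mm

6.72 mm


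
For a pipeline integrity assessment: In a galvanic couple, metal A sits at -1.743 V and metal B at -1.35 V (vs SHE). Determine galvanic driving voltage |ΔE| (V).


Driving voltage is the absolute potential difference.
|ΔE| = |-1.743 − (-1.35)| = 0.393 V

0.393 V


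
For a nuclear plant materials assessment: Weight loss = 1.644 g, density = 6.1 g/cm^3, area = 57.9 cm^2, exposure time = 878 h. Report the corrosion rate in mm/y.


Apply the mm/y weight-loss relation: CR = 87600 * W / (D * A * T)
Numerator: 87600 * 1.644 = 144014.4
Denominator: 6.1 * 57.9 * 878 = 310100.82
CR = 144014.4 / 310100.82 = 0.46441 mm/y

0.46441 mm/y


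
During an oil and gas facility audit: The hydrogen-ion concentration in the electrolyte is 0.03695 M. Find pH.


pH = −log10[H+]
pH = −log10(0.03695) = 1.43

1.43


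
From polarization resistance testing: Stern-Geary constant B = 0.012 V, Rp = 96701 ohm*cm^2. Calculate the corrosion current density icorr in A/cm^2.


Apply the Stern-Geary relation: icorr = B / Rp
icorr = 0.012 / 96701 = 1.241×10^-7 A/cm^2

1.241×10^-7 A/cm^2


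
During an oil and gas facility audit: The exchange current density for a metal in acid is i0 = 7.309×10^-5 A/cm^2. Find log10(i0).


i0 = 7.309×10^-5 A/cm^2
log10(i0) = -4.136

-4.136


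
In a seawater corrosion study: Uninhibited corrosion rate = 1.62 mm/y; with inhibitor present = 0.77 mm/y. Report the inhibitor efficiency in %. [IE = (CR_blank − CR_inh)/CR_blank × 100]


Apply the inhibitor-efficiency definition: IE = (CR_blank − CR_inh)/CR_blank × 100
IE = (1.62 − 0.77) / 1.62 × 100
IE = 0.85 / 1.62 × 100 = 52.5 %

52.5 %


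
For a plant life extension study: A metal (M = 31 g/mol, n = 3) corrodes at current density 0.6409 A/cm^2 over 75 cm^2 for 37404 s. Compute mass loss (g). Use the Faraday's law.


Apply Faraday's law: m = i*A*t*M / (n*F)
Total charge passed Q = i*A*t = 0.6409*75*37404 = 1797916.77 C
m = Q*M/(n*F) = 1797916.77*31/(3*96485) = 192.55297 g

192.55297 g


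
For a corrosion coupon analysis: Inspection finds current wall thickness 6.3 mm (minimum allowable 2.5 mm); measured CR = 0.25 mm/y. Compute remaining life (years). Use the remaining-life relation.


Apply the remaining-life relation: RL = (t_current − t_min) / CR
RL = (6.3 − 2.5) / 0.25 = 3.8 / 0.25 = 15.2 years

15.2 years


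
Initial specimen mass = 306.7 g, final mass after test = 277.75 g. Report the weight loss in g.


Weight loss = initial − final
WL = 306.7 − 277.75 = 28.95 g

28.95 g


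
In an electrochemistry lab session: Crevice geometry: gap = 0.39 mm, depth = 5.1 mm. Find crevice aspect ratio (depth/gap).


Aspect ratio = depth / gap
Ratio = 5.1 / 0.39 = 13.1

13.1


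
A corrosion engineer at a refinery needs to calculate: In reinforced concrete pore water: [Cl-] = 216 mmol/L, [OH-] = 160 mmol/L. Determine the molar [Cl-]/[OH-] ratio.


Threshold parameter = [Cl-] / [OH-] (molar basis; both in mmol/L, so units cancel)
Ratio = 216 / 160 = 1.35

1.35


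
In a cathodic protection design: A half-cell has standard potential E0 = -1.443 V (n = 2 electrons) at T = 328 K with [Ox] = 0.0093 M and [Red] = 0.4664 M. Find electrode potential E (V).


Apply the Nernst equation: E = E0 + (RT/nF)*ln([Ox]/[Red])
Step 1: RT/nF = 8.314*328/(2*96485) = 0.01413169 V
Step 2: [Ox]/[Red] = 0.0093/0.4664 = 0.01994
Step 3: ln(0.01994) = -3.915028
Step 4: correction = 0.01413169 * -3.915028 = -0.0553 V
E = -1.443 + -0.0553 = -1.4983 V

-1.4983 V


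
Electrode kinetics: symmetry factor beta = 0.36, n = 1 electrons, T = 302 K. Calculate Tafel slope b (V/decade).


Apply the Tafel slope relation: b = 2.303*R*T/(beta*n*F)
Numerator: 2.303 * 8.314 * 302 = 5782.44
Denominator: 0.36 * 1 * 96485 = 34734.6
b = 5782.44 / 34734.6 = 0.166 V/decade

0.166 V/decade


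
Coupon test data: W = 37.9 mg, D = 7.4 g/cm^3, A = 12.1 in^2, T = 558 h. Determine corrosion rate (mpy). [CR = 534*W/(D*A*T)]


Apply the mpy weight-loss relation: CR = 534 * W / (D * A * T)
Numerator: 534 * 37.9 = 20238.6
Denominator: 7.4 * 12.1 * 558 = 49963.32
CR = 20238.6 / 49963.32 = 0.4051 mpy

0.4051 mpy


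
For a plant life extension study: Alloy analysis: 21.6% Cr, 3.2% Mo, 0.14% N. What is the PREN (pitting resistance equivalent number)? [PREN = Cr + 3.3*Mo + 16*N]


Apply the PREN formula: PREN = Cr + 3.3*Mo + 16*N
PREN = 21.6 + 3.3*3.2 + 16*0.14
PREN = 21.6 + 10.56 + 2.24 = 34.4

34.4


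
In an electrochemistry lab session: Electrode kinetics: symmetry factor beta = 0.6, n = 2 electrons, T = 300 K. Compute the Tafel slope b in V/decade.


Apply the Tafel slope relation: b = 2.303*R*T/(beta*n*F)
Numerator: 2.303 * 8.314 * 300 = 5744.14
Denominator: 0.6 * 2 * 96485 = 115782.0
b = 5744.14 / 115782.0 = 0.0496 V/decade

0.0496 V/decade


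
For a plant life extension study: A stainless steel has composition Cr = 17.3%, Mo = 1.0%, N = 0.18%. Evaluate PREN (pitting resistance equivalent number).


Apply the PREN formula: PREN = Cr + 3.3*Mo + 16*N
PREN = 17.3 + 3.3*1.0 + 16*0.18
PREN = 17.3 + 3.3 + 2.88 = 23.48

23.48


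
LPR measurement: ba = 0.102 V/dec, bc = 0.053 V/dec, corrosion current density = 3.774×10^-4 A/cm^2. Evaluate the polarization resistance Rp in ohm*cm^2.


Apply the Stern-Geary equation: Rp = ba*bc / (2.303*icorr*(ba+bc))
ba*bc = 0.102*0.053 = 0.005406
ba+bc = 0.155; 2.303*icorr*(ba+bc) = 2.303*3.774×10^-4*0.155 = 1.3471859×10^-4
Rp = 0.005406 / 1.3471859×10^-4 = 40.1 ohm*cm^2

40.1 ohm*cm^2


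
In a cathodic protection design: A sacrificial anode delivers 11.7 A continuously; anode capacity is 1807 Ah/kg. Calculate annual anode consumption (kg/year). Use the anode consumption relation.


Annual consumption = current * hours per year / capacity
Rate = 11.7 * 8760 / 1807 = 56.7 kg/year

56.7 kg/year


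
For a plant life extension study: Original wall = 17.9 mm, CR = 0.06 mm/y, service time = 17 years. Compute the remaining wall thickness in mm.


Remaining wall = original − CR × time
t = 17.9 − 0.06*17 = 17.9 − 1.02 = 16.88 mm

16.88 mm


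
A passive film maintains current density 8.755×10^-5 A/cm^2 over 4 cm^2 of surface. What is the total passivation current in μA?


I = i_pass * A, then convert A → μA (×10^6)
I = 8.755×10^-5 * 4 * 10^6 = 350.2 μA

350.2 μA


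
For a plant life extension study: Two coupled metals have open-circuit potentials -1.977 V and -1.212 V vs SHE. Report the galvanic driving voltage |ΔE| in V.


Driving voltage is the absolute potential difference.
|ΔE| = |-1.977 − (-1.212)| = 0.765 V

0.765 V


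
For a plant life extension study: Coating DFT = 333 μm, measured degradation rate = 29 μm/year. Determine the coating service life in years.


Service life = thickness / degradation rate
Life = 333 / 29 = 11.5 years

11.5 years


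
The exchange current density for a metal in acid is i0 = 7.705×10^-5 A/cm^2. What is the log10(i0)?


i0 = 7.705×10^-5 A/cm^2
log10(i0) = -4.113

-4.113


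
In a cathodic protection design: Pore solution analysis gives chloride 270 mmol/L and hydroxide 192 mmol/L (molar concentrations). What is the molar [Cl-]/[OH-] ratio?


Threshold parameter = [Cl-] / [OH-] (molar basis; both in mmol/L, so units cancel)
Ratio = 270 / 192 = 1.41

1.41


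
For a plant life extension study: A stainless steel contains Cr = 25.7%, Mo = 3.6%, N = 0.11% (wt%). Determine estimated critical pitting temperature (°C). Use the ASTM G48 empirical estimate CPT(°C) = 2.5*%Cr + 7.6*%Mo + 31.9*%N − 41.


Apply the ASTM G48 empirical CPT estimate: CPT(°C) = 2.5*%Cr + 7.6*%Mo + 31.9*%N − 41
2.5*25.7 = 64.25; 7.6*3.6 = 27.36; 31.9*0.11 = 3.509
CPT = 64.25 + 27.36 + 3.509 − 41 = 54.119 °C
Rounded to 0.1 °C: CPT ≈ 54.1 °C

54.1 °C


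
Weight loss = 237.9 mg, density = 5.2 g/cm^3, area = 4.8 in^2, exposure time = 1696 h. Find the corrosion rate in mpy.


Apply the mpy weight-loss relation: CR = 534 * W / (D * A * T)
Numerator: 534 * 237.9 = 127038.6
Denominator: 5.2 * 4.8 * 1696 = 42332.16
CR = 127038.6 / 42332.16 = 3.001 mpy

3.001 mpy


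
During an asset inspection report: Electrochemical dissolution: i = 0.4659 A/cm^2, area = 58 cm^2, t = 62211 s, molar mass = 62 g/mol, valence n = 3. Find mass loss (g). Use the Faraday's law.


Apply Faraday's law: m = i*A*t*M / (n*F)
Total charge passed Q = i*A*t = 0.4659*58*62211 = 1681078.0842 C
m = Q*M/(n*F) = 1681078.0842*62/(3*96485) = 360.08 g

360.08 g


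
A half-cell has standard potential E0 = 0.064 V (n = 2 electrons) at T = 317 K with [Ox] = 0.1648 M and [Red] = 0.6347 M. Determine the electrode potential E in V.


Apply the Nernst equation: E = E0 + (RT/nF)*ln([Ox]/[Red])
Step 1: RT/nF = 8.314*317/(2*96485) = 0.01365776 V
Step 2: [Ox]/[Red] = 0.1648/0.6347 = 0.25965
Step 3: ln(0.25965) = -1.348421
Step 4: correction = 0.01365776 * -1.348421 = -0.018 V
E = 0.064 + -0.018 = 0.046 V

0.046 V


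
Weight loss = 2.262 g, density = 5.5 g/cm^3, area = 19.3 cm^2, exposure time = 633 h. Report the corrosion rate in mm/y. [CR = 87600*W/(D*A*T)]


Apply the mm/y weight-loss relation: CR = 87600 * W / (D * A * T)
Numerator: 87600 * 2.262 = 198151.2
Denominator: 5.5 * 19.3 * 633 = 67192.95
CR = 198151.2 / 67192.95 = 2.94899 mm/y

2.94899 mm/y


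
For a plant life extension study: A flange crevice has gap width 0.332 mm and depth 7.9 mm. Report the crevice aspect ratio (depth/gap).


Aspect ratio = depth / gap
Ratio = 7.9 / 0.332 = 23.8

23.8


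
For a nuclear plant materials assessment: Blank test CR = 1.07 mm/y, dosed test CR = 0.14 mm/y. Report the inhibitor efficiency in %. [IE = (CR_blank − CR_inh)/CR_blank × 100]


Apply the inhibitor-efficiency definition: IE = (CR_blank − CR_inh)/CR_blank × 100
IE = (1.07 − 0.14) / 1.07 × 100
IE = 0.93 / 1.07 × 100 = 86.9 %

86.9 %


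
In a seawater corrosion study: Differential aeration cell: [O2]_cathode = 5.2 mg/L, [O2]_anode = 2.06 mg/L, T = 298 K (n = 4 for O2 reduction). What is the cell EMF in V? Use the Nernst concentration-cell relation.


Apply the Nernst concentration-cell relation: E = (RT/nF)*ln(C_cathode/C_anode)
RT/nF = 8.314*298/(4*96485) = 0.00641958 V
ln(5.2/2.06) = 0.92595
E = 0.00641958 * 0.92595 = 0.00594 V

0.00594 V


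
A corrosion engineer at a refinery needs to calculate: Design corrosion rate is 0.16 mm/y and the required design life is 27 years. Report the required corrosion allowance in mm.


Corrosion allowance = CR × design life
CA = 0.16 * 27 = 4.32 mm

4.32 mm


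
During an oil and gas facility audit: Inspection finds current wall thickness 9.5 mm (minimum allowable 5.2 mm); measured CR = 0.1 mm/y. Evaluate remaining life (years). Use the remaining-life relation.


Apply the remaining-life relation: RL = (t_current − t_min) / CR
RL = (9.5 − 5.2) / 0.1 = 4.3 / 0.1 = 43.0 years

43.0 years


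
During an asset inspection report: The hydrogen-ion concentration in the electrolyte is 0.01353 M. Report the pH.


pH = −log10[H+]
pH = −log10(0.01353) = 1.87

1.87


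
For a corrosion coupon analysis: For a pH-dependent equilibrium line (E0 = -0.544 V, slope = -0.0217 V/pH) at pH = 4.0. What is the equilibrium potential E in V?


Apply the Pourbaix line equation: E = E0 + slope*pH
E = -0.544 + (-0.0217)*4.0 = -0.544 + (-0.0868) = -0.6308 V
Rounded to 4 decimal places: E = -0.6308 V

-0.6308 V


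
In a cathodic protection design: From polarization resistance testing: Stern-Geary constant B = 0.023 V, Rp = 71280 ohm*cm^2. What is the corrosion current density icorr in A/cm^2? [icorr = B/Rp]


Apply the Stern-Geary relation: icorr = B / Rp
icorr = 0.023 / 71280 = 3.227×10^-7 A/cm^2

3.227×10^-7 A/cm^2


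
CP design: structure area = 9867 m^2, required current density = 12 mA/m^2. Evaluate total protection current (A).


I = area * current density, then convert mA → A (÷1000)
I = 9867 * 12 / 1000 = 118.4 A

118.4 A


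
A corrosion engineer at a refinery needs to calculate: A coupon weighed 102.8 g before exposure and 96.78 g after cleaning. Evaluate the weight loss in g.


Weight loss = initial − final
WL = 102.8 − 96.78 = 6.02 g

6.02 g


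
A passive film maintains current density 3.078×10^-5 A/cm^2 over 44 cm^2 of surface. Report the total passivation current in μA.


I = i_pass * A, then convert A → μA (×10^6)
I = 3.078×10^-5 * 44 * 10^6 = 1354.32 μA

1354.32 μA


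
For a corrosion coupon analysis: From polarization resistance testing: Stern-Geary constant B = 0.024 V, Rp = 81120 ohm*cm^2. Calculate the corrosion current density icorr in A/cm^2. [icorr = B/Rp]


Apply the Stern-Geary relation: icorr = B / Rp
icorr = 0.024 / 81120 = 2.959×10^-7 A/cm^2

2.959×10^-7 A/cm^2


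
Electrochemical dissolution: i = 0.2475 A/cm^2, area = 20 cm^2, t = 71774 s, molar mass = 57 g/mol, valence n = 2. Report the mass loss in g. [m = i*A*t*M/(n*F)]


Apply Faraday's law: m = i*A*t*M / (n*F)
Total charge passed Q = i*A*t = 0.2475*20*71774 = 355281.3 C
m = Q*M/(n*F) = 355281.3*57/(2*96485) = 104.94395 g

104.94395 g


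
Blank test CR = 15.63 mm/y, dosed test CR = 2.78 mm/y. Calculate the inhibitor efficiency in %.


Apply the inhibitor-efficiency definition: IE = (CR_blank − CR_inh)/CR_blank × 100
IE = (15.63 − 2.78) / 15.63 × 100
IE = 12.85 / 15.63 × 100 = 82.2 %

82.2 %


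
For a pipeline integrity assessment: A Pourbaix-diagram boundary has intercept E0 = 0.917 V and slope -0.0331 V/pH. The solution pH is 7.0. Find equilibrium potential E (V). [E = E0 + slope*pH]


Apply the Pourbaix line equation: E = E0 + slope*pH
E = 0.917 + (-0.0331)*7.0 = 0.917 + (-0.2317) = 0.6853 V
Rounded to 4 decimal places: E = 0.6853 V

0.6853 V


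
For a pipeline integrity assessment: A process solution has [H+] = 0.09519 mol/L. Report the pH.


pH = −log10[H+]
pH = −log10(0.09519) = 1.02

1.02


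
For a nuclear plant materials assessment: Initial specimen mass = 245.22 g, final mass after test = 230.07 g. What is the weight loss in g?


Weight loss = initial − final
WL = 245.22 − 230.07 = 15.15 g

15.15 g


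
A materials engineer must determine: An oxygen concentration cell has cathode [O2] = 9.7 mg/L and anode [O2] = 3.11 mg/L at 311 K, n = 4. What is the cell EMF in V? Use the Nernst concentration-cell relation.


Apply the Nernst concentration-cell relation: E = (RT/nF)*ln(C_cathode/C_anode)
RT/nF = 8.314*311/(4*96485) = 0.00669963 V
ln(9.7/3.11) = 1.1375
E = 0.00669963 * 1.1375 = 0.00762 V

0.00762 V


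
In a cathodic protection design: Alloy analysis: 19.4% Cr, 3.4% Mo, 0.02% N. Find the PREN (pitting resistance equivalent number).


Apply the PREN formula: PREN = Cr + 3.3*Mo + 16*N
PREN = 19.4 + 3.3*3.4 + 16*0.02
PREN = 19.4 + 11.22 + 0.32 = 30.94

30.94


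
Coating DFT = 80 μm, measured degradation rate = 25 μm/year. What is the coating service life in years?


Service life = thickness / degradation rate
Life = 80 / 25 = 3.2 years

3.2 years


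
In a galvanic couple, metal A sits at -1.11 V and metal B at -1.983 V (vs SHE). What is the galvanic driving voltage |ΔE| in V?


Driving voltage is the absolute potential difference.
|ΔE| = |-1.11 − (-1.983)| = 0.873 V

0.873 V


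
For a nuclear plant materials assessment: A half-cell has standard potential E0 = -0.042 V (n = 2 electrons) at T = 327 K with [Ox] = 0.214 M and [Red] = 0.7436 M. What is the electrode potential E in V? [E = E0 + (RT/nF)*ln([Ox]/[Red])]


Apply the Nernst equation: E = E0 + (RT/nF)*ln([Ox]/[Red])
Step 1: RT/nF = 8.314*327/(2*96485) = 0.0140886 V
Step 2: [Ox]/[Red] = 0.214/0.7436 = 0.287789
Step 3: ln(0.287789) = -1.245528
Step 4: correction = 0.0140886 * -1.245528 = -0.0175 V
E = -0.042 + -0.0175 = -0.0595 V

-0.0595 V


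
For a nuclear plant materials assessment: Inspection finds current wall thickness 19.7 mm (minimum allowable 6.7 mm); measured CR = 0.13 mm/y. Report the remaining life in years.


Apply the remaining-life relation: RL = (t_current − t_min) / CR
RL = (19.7 − 6.7) / 0.13 = 13.0 / 0.13 = 100.0 years

100.0 years


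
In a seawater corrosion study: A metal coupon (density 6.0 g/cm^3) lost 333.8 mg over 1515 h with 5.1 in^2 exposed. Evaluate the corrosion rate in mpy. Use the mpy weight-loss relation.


Apply the mpy weight-loss relation: CR = 534 * W / (D * A * T)
Numerator: 534 * 333.8 = 178249.2
Denominator: 6.0 * 5.1 * 1515 = 46359.0
CR = 178249.2 / 46359.0 = 3.845 mpy

3.845 mpy


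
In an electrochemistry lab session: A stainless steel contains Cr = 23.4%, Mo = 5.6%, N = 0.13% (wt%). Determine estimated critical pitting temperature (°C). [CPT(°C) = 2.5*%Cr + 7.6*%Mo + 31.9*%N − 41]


Apply the ASTM G48 empirical CPT estimate: CPT(°C) = 2.5*%Cr + 7.6*%Mo + 31.9*%N − 41
2.5*23.4 = 58.5; 7.6*5.6 = 42.56; 31.9*0.13 = 4.147
CPT = 58.5 + 42.56 + 4.147 − 41 = 64.207 °C
Rounded to 0.1 °C: CPT ≈ 64.2 °C

64.2 °C


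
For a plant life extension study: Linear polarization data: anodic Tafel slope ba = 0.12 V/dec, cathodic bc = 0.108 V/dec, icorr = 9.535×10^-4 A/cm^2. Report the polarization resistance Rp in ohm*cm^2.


Apply the Stern-Geary equation: Rp = ba*bc / (2.303*icorr*(ba+bc))
ba*bc = 0.12*0.108 = 0.01296
ba+bc = 0.228; 2.303*icorr*(ba+bc) = 2.303*9.535×10^-4*0.228 = 5.0066759×10^-4
Rp = 0.01296 / 5.0066759×10^-4 = 25.9 ohm*cm^2

25.9 ohm*cm^2


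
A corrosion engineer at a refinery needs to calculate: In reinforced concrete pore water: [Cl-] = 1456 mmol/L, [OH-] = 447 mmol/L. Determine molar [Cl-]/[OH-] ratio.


Threshold parameter = [Cl-] / [OH-] (molar basis; both in mmol/L, so units cancel)
Ratio = 1456 / 447 = 3.26

3.26


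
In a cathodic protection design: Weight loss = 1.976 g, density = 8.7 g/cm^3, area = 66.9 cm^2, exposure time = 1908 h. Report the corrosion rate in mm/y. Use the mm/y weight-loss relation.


Apply the mm/y weight-loss relation: CR = 87600 * W / (D * A * T)
Numerator: 87600 * 1.976 = 173097.6
Denominator: 8.7 * 66.9 * 1908 = 1110513.24
CR = 173097.6 / 1110513.24 = 0.155872 mm/y

0.155872 mm/y


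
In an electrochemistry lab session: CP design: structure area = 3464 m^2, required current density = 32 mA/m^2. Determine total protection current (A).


I = area * current density, then convert mA → A (÷1000)
I = 3464 * 32 / 1000 = 110.85 A

110.85 A


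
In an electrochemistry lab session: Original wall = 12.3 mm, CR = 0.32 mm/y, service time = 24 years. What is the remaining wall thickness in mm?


Remaining wall = original − CR × time
t = 12.3 − 0.32*24 = 12.3 − 7.68 = 4.62 mm

4.62 mm


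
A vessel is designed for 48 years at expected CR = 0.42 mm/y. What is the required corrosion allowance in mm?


Corrosion allowance = CR × design life
CA = 0.42 * 48 = 20.16 mm

20.16 mm


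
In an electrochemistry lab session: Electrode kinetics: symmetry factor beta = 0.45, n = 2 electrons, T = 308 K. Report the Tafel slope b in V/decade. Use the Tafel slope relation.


Apply the Tafel slope relation: b = 2.303*R*T/(beta*n*F)
Numerator: 2.303 * 8.314 * 308 = 5897.32
Denominator: 0.45 * 2 * 96485 = 86836.5
b = 5897.32 / 86836.5 = 0.0679 V/decade

0.0679 V/decade


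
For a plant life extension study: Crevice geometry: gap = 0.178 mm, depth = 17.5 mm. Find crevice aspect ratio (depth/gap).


Aspect ratio = depth / gap
Ratio = 17.5 / 0.178 = 98.3

98.3


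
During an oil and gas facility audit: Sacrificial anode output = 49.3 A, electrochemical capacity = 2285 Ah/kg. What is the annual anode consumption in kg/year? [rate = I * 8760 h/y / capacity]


Annual consumption = current * hours per year / capacity
Rate = 49.3 * 8760 / 2285 = 189.0 kg/year

189.0 kg/year


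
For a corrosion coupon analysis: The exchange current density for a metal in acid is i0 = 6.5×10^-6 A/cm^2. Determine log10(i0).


i0 = 6.5×10^-6 A/cm^2
log10(i0) = -5.187

-5.187


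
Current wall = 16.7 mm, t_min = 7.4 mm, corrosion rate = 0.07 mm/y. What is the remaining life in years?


Apply the remaining-life relation: RL = (t_current − t_min) / CR
RL = (16.7 − 7.4) / 0.07 = 9.3 / 0.07 = 132.9 years

132.9 years


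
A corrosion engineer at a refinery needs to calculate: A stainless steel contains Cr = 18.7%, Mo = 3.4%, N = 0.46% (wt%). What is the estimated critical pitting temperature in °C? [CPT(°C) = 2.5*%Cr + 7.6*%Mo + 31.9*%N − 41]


Apply the ASTM G48 empirical CPT estimate: CPT(°C) = 2.5*%Cr + 7.6*%Mo + 31.9*%N − 41
2.5*18.7 = 46.75; 7.6*3.4 = 25.84; 31.9*0.46 = 14.674
CPT = 46.75 + 25.84 + 14.674 − 41 = 46.264 °C
Rounded to 0.1 °C: CPT ≈ 46.3 °C

46.3 °C


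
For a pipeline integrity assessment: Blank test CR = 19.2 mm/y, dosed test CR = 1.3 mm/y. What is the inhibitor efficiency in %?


Apply the inhibitor-efficiency definition: IE = (CR_blank − CR_inh)/CR_blank × 100
IE = (19.2 − 1.3) / 19.2 × 100
IE = 17.9 / 19.2 × 100 = 93.2 %

93.2 %


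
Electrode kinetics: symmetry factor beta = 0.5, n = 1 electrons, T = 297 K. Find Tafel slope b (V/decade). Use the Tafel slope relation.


Apply the Tafel slope relation: b = 2.303*R*T/(beta*n*F)
Numerator: 2.303 * 8.314 * 297 = 5686.7
Denominator: 0.5 * 1 * 96485 = 48242.5
b = 5686.7 / 48242.5 = 0.1179 V/decade

0.1179 V/decade


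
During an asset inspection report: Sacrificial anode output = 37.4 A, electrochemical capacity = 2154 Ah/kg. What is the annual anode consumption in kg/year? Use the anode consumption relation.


Annual consumption = current * hours per year / capacity
Rate = 37.4 * 8760 / 2154 = 152.1 kg/year

152.1 kg/year


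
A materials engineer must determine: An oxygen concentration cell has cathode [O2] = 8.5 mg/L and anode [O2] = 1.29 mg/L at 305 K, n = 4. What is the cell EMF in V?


Apply the Nernst concentration-cell relation: E = (RT/nF)*ln(C_cathode/C_anode)
RT/nF = 8.314*305/(4*96485) = 0.00657037 V
ln(8.5/1.29) = 1.88542
E = 0.00657037 * 1.88542 = 0.01239 V

0.01239 V


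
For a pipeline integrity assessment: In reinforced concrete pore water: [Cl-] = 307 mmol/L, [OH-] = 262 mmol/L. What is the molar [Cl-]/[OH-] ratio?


Threshold parameter = [Cl-] / [OH-] (molar basis; both in mmol/L, so units cancel)
Ratio = 307 / 262 = 1.17

1.17


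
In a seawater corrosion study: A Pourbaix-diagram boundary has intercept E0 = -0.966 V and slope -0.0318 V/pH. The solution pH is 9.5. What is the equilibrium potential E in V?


Apply the Pourbaix line equation: E = E0 + slope*pH
E = -0.966 + (-0.0318)*9.5 = -0.966 + (-0.3021) = -1.2681 V
Rounded to 3 decimal places: E = -1.268 V

-1.268 V


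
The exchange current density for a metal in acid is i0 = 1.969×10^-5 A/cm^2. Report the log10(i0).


i0 = 1.969×10^-5 A/cm^2
log10(i0) = -4.706

-4.706


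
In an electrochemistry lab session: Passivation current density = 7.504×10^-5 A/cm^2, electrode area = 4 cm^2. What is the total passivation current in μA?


I = i_pass * A, then convert A → μA (×10^6)
I = 7.504×10^-5 * 4 * 10^6 = 300.16 μA

300.16 μA


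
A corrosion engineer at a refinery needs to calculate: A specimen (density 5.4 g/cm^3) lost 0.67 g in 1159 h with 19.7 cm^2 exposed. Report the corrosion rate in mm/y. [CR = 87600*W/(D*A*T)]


Apply the mm/y weight-loss relation: CR = 87600 * W / (D * A * T)
Numerator: 87600 * 0.67 = 58692.0
Denominator: 5.4 * 19.7 * 1159 = 123294.42
CR = 58692.0 / 123294.42 = 0.47603 mm/y

0.47603 mm/y


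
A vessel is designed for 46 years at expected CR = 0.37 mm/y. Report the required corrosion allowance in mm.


Corrosion allowance = CR × design life
CA = 0.37 * 46 = 17.02 mm

17.02 mm


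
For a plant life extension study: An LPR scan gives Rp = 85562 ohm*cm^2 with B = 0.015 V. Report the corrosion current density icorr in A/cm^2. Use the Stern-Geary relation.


Apply the Stern-Geary relation: icorr = B / Rp
icorr = 0.015 / 85562 = 1.753×10^-7 A/cm^2

1.753×10^-7 A/cm^2


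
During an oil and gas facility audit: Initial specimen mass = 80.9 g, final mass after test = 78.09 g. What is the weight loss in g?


Weight loss = initial − final
WL = 80.9 − 78.09 = 2.81 g

2.81 g


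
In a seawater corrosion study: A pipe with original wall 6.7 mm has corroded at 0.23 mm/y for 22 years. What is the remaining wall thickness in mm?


Remaining wall = original − CR × time
t = 6.7 − 0.23*22 = 6.7 − 5.06 = 1.64 mm

1.64 mm


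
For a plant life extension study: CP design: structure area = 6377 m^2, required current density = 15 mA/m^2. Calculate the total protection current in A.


I = area * current density, then convert mA → A (÷1000)
I = 6377 * 15 / 1000 = 95.66 A

95.66 A


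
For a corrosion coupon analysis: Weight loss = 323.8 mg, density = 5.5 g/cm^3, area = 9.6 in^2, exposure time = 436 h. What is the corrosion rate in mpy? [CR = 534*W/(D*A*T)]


Apply the mpy weight-loss relation: CR = 534 * W / (D * A * T)
Numerator: 534 * 323.8 = 172909.2
Denominator: 5.5 * 9.6 * 436 = 23020.8
CR = 172909.2 / 23020.8 = 7.511 mpy

7.511 mpy


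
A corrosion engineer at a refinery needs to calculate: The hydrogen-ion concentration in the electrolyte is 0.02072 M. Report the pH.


pH = −log10[H+]
pH = −log10(0.02072) = 1.68

1.68


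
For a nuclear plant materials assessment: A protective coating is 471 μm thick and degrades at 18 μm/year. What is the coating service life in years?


Service life = thickness / degradation rate
Life = 471 / 18 = 26.2 years

26.2 years


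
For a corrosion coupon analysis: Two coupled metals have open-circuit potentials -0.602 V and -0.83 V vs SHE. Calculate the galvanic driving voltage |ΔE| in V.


Driving voltage is the absolute potential difference.
|ΔE| = |-0.602 − (-0.83)| = 0.228 V

0.228 V


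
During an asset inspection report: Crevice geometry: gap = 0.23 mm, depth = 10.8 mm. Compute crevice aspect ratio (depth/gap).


Aspect ratio = depth / gap
Ratio = 10.8 / 0.23 = 47.0

47.0


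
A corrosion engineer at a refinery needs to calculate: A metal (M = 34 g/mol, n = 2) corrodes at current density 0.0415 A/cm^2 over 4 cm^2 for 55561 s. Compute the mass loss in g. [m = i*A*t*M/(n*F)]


Apply Faraday's law: m = i*A*t*M / (n*F)
Total charge passed Q = i*A*t = 0.0415*4*55561 = 9223.126 C
m = Q*M/(n*F) = 9223.126*34/(2*96485) = 1.6251 g

1.6251 g


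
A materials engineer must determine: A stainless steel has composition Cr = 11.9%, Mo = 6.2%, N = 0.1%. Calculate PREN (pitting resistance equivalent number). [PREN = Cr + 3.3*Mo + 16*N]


Apply the PREN formula: PREN = Cr + 3.3*Mo + 16*N
PREN = 11.9 + 3.3*6.2 + 16*0.1
PREN = 11.9 + 20.46 + 1.6 = 33.96

33.96


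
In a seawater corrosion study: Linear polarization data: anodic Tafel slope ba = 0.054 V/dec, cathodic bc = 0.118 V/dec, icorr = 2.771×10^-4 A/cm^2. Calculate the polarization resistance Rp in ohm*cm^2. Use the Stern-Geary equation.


Apply the Stern-Geary equation: Rp = ba*bc / (2.303*icorr*(ba+bc))
ba*bc = 0.054*0.118 = 0.006372
ba+bc = 0.172; 2.303*icorr*(ba+bc) = 2.303*2.771×10^-4*0.172 = 1.0976374×10^-4
Rp = 0.006372 / 1.0976374×10^-4 = 58.1 ohm*cm^2

58.1 ohm*cm^2


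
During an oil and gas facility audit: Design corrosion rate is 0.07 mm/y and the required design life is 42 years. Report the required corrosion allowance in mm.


Corrosion allowance = CR × design life
CA = 0.07 * 42 = 2.94 mm

2.94 mm


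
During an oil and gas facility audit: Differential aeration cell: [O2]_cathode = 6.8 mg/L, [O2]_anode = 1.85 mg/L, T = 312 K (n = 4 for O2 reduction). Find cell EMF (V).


Apply the Nernst concentration-cell relation: E = (RT/nF)*ln(C_cathode/C_anode)
RT/nF = 8.314*312/(4*96485) = 0.00672117 V
ln(6.8/1.85) = 1.30174
E = 0.00672117 * 1.30174 = 0.00875 V

0.00875 V


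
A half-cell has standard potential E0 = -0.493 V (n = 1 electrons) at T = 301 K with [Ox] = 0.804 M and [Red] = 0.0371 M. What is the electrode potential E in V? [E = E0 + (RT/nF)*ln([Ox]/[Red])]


Apply the Nernst equation: E = E0 + (RT/nF)*ln([Ox]/[Red])
Step 1: RT/nF = 8.314*301/(1*96485) = 0.02593682 V
Step 2: [Ox]/[Red] = 0.804/0.0371 = 21.671159
Step 3: ln(21.671159) = 3.075982
Step 4: correction = 0.02593682 * 3.075982 = 0.08 V
E = -0.493 + 0.08 = -0.413 V

-0.413 V


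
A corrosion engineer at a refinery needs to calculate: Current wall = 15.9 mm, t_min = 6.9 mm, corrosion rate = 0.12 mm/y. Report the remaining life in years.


Apply the remaining-life relation: RL = (t_current − t_min) / CR
RL = (15.9 − 6.9) / 0.12 = 9.0 / 0.12 = 75.0 years

75.0 years


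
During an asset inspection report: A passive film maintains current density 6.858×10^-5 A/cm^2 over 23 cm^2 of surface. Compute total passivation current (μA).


I = i_pass * A, then convert A → μA (×10^6)
I = 6.858×10^-5 * 23 * 10^6 = 1577.34 μA

1577.34 μA


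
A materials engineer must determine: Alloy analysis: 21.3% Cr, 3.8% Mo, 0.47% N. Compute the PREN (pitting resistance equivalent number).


Apply the PREN formula: PREN = Cr + 3.3*Mo + 16*N
PREN = 21.3 + 3.3*3.8 + 16*0.47
PREN = 21.3 + 12.54 + 7.52 = 41.36

41.36


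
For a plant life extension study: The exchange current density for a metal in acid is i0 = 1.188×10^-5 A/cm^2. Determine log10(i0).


i0 = 1.188×10^-5 A/cm^2
log10(i0) = -4.925

-4.925


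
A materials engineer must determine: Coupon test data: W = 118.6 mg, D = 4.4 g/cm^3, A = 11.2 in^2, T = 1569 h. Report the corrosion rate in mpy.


Apply the mpy weight-loss relation: CR = 534 * W / (D * A * T)
Numerator: 534 * 118.6 = 63332.4
Denominator: 4.4 * 11.2 * 1569 = 77320.32
CR = 63332.4 / 77320.32 = 0.819 mpy

0.819 mpy


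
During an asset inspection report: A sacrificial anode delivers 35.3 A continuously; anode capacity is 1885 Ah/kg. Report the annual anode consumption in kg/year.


Annual consumption = current * hours per year / capacity
Rate = 35.3 * 8760 / 1885 = 164.0 kg/year

164.0 kg/year


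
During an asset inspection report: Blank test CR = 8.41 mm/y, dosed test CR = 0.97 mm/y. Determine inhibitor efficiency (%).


Apply the inhibitor-efficiency definition: IE = (CR_blank − CR_inh)/CR_blank × 100
IE = (8.41 − 0.97) / 8.41 × 100
IE = 7.44 / 8.41 × 100 = 88.5 %

88.5 %


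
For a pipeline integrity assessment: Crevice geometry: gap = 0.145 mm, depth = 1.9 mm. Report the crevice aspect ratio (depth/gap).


Aspect ratio = depth / gap
Ratio = 1.9 / 0.145 = 13.1

13.1


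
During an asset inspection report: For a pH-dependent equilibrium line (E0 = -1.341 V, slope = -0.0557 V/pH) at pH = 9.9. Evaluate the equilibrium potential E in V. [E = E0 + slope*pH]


Apply the Pourbaix line equation: E = E0 + slope*pH
E = -1.341 + (-0.0557)*9.9 = -1.341 + (-0.55143) = -1.89243 V
Rounded to 4 decimal places: E = -1.8924 V

-1.8924 V


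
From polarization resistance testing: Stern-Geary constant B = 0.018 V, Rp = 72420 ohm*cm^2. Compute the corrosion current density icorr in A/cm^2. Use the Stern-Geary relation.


Apply the Stern-Geary relation: icorr = B / Rp
icorr = 0.018 / 72420 = 2.486×10^-7 A/cm^2

2.486×10^-7 A/cm^2


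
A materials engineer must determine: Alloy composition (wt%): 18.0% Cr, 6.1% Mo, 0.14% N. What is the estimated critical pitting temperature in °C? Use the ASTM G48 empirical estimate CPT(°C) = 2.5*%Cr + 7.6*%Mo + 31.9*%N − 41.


Apply the ASTM G48 empirical CPT estimate: CPT(°C) = 2.5*%Cr + 7.6*%Mo + 31.9*%N − 41
2.5*18.0 = 45; 7.6*6.1 = 46.36; 31.9*0.14 = 4.466
CPT = 45 + 46.36 + 4.466 − 41 = 54.826 °C
Rounded to 0.1 °C: CPT ≈ 54.8 °C

54.8 °C


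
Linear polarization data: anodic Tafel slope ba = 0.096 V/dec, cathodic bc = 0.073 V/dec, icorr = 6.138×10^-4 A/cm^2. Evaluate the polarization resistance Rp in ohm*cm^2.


Apply the Stern-Geary equation: Rp = ba*bc / (2.303*icorr*(ba+bc))
ba*bc = 0.096*0.073 = 0.007008
ba+bc = 0.169; 2.303*icorr*(ba+bc) = 2.303*6.138×10^-4*0.169 = 2.3889526×10^-4
Rp = 0.007008 / 2.3889526×10^-4 = 29.3 ohm*cm^2

29.3 ohm*cm^2


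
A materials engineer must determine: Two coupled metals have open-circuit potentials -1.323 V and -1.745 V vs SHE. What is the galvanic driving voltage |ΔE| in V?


Driving voltage is the absolute potential difference.
|ΔE| = |-1.323 − (-1.745)| = 0.422 V

0.422 V


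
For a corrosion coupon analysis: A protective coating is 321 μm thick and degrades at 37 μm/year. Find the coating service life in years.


Service life = thickness / degradation rate
Life = 321 / 37 = 8.7 years

8.7 years


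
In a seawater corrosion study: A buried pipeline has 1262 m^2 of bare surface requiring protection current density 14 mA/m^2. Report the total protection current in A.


I = area * current density, then convert mA → A (÷1000)
I = 1262 * 14 / 1000 = 17.67 A

17.67 A


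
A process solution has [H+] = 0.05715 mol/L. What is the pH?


pH = −log10[H+]
pH = −log10(0.05715) = 1.24

1.24


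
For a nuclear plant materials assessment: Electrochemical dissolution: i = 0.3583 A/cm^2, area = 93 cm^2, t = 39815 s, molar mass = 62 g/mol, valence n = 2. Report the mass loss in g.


Apply Faraday's law: m = i*A*t*M / (n*F)
Total charge passed Q = i*A*t = 0.3583*93*39815 = 1326711.4485 C
m = Q*M/(n*F) = 1326711.4485*62/(2*96485) = 426.2637 g

426.2637 g


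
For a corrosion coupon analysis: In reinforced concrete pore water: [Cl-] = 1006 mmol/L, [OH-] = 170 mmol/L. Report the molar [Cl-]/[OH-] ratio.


Threshold parameter = [Cl-] / [OH-] (molar basis; both in mmol/L, so units cancel)
Ratio = 1006 / 170 = 5.92

5.92


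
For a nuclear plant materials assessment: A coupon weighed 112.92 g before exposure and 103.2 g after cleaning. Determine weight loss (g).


Weight loss = initial − final
WL = 112.92 − 103.2 = 9.72 g

9.72 g


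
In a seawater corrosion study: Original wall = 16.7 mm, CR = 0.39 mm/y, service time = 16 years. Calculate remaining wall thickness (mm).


Remaining wall = original − CR × time
t = 16.7 − 0.39*16 = 16.7 − 6.24 = 10.46 mm

10.46 mm
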